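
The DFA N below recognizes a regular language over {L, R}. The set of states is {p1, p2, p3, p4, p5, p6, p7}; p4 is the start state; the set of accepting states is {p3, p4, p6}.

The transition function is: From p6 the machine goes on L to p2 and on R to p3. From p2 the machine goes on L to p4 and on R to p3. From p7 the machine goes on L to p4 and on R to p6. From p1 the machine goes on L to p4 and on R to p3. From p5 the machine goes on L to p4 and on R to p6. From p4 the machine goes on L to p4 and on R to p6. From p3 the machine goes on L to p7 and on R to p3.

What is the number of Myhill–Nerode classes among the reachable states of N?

Reachable states from the start: {p2,p3,p4,p6,p7}. Unreachable: {p1,p5} — drop them.
Start with accepting vs non-accepting: {p3,p4,p6} | {p2,p7}.
Refine {p3,p4,p6} on symbol L: members go to different blocks, giving {p3,p6} and {p4}.
No further refinement is possible. Final partition (3 blocks): {p3,p6} | {p2,p7} | {p4}.

3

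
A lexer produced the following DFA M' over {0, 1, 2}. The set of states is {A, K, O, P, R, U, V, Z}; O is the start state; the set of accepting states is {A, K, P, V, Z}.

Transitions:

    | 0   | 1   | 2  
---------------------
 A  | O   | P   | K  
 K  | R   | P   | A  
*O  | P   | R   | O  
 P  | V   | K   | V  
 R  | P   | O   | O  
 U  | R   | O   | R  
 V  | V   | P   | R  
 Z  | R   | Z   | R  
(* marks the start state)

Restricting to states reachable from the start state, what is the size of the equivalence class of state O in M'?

2

Reachable states from the start: {A,K,O,P,R,V}. Unreachable: {U,Z} — drop them.
Initial partition by acceptance: {A,K,P,V} | {O,R}.
Refine {A,K,P,V} on symbol 0: members go to different blocks, giving {A,K} and {P,V}.
Refine {P,V} on symbol 1: members go to different blocks, giving {P} and {V}.
No further refinement is possible. Final partition (4 blocks): {A,K} | {O,R} | {P} | {V}.
State O belongs to the block {O,R}, which has 2 states.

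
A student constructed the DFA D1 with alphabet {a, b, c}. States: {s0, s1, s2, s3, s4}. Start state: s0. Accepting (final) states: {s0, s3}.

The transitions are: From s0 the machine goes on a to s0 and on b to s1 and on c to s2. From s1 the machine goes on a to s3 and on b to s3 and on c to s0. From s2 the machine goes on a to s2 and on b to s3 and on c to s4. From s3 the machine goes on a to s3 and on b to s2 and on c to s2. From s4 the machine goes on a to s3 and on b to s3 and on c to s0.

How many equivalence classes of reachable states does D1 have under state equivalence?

4

All states are reachable from the start state.
Initial partition by acceptance: {s0,s3} | {s1,s2,s4}.
On input a, block {s1,s2,s4} splits into {s1,s4} and {s2}.
Refine {s0,s3} on symbol b: members go to different blocks, giving {s0} and {s3}.
The partition is now stable with 4 blocks: {s0} | {s1,s4} | {s2} | {s3}.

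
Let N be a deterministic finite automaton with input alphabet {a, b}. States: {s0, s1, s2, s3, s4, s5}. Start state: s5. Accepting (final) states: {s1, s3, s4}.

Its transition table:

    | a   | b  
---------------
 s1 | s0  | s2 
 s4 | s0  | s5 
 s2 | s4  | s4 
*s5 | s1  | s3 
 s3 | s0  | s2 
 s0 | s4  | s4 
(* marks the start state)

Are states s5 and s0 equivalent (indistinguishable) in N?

Every state is reachable, so we keep all 6.
P0 = {s1,s3,s4} | {s0,s2,s5}.
The partition is now stable with 2 blocks: {s1,s3,s4} | {s0,s2,s5}.
s5 and s0 lie in the same block of the stable partition, so they are equivalent — no string distinguishes them.

Yes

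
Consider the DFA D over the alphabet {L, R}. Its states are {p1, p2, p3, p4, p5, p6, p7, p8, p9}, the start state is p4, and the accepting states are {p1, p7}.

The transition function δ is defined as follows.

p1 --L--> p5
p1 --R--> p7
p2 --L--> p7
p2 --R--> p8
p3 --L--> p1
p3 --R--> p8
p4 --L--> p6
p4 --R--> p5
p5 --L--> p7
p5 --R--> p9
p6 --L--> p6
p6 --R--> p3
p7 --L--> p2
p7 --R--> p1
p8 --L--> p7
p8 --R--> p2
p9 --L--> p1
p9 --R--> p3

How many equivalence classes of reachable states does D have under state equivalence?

Every state is reachable, so we keep all 9.
Start with accepting vs non-accepting: {p1,p7} | {p2,p3,p4,p5,p6,p8,p9}.
On input L, block {p2,p3,p4,p5,p6,p8,p9} splits into {p2,p3,p5,p8,p9} and {p4,p6}.
No further refinement is possible. Final partition (3 blocks): {p1,p7} | {p2,p3,p5,p8,p9} | {p4,p6}.

3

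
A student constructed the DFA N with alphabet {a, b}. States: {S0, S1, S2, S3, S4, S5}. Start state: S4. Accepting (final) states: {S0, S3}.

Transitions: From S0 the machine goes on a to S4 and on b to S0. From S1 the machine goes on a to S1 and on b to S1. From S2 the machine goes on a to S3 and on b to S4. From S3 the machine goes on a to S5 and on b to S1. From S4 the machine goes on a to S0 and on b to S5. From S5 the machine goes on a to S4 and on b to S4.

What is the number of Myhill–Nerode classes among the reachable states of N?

Reachable states from the start: {S0,S4,S5}. Unreachable: {S1,S2,S3} — drop them.
Start with accepting vs non-accepting: {S0} | {S4,S5}.
On input a, block {S4,S5} splits into {S4} and {S5}.
Stable partition: {S0} | {S4} | {S5} — 3 equivalence classes.

3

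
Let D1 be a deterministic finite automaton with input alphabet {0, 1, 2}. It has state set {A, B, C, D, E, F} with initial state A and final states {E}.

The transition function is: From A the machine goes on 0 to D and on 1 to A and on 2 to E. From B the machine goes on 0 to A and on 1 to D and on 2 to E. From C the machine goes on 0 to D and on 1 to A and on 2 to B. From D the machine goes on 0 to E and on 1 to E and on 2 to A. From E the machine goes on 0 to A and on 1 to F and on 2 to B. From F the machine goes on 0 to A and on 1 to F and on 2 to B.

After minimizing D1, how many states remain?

5

States {C} cannot be reached from the start state, so discard them.
Start with accepting vs non-accepting: {E} | {A,B,D,F}.
On input 0, block {A,B,D,F} splits into {A,B,F} and {D}.
Split {A,B,F} by δ(·,0) → {B,F} and {A}.
On input 1, block {B,F} splits into {B} and {F}.
No further refinement is possible. Final partition (5 blocks): {E} | {B} | {D} | {A} | {F}.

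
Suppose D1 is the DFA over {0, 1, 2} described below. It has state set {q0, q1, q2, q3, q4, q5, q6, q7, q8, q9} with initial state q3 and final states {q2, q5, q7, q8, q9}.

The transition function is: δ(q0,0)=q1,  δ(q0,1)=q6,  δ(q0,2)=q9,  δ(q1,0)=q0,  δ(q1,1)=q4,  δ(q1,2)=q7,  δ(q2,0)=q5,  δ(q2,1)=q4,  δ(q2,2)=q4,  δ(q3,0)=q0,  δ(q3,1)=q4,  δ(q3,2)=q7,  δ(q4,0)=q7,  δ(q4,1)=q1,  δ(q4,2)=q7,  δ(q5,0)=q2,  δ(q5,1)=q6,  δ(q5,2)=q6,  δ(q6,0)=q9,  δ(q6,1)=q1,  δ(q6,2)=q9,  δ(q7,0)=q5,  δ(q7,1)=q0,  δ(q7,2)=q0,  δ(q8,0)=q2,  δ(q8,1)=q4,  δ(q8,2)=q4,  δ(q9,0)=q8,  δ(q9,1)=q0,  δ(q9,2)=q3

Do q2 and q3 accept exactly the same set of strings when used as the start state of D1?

Every state is reachable, so we keep all 10.
Start with accepting vs non-accepting: {q2,q5,q7,q8,q9} | {q0,q1,q3,q4,q6}.
On input 0, block {q0,q1,q3,q4,q6} splits into {q0,q1,q3} and {q4,q6}.
Split {q2,q5,q7,q8,q9} by δ(·,1) → {q2,q5,q8} and {q7,q9}.
Stable partition: {q2,q5,q8} | {q0,q1,q3} | {q4,q6} | {q7,q9} — 4 equivalence classes.
q2 and q3 end up in different blocks, so they are distinguishable. For instance, the string 'ε' is accepted from only q2.

No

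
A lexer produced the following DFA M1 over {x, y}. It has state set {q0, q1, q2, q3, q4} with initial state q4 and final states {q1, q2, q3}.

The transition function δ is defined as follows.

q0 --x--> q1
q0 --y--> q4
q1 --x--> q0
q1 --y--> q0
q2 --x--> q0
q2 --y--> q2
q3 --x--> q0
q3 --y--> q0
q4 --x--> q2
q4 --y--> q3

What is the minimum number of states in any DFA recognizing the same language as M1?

All states are reachable from the start state.
P0 = {q1,q2,q3} | {q0,q4}.
Split {q1,q2,q3} by δ(·,y) → {q1,q3} and {q2}.
On input x, block {q0,q4} splits into {q0} and {q4}.
The partition is now stable with 4 blocks: {q1,q3} | {q0} | {q2} | {q4}.

4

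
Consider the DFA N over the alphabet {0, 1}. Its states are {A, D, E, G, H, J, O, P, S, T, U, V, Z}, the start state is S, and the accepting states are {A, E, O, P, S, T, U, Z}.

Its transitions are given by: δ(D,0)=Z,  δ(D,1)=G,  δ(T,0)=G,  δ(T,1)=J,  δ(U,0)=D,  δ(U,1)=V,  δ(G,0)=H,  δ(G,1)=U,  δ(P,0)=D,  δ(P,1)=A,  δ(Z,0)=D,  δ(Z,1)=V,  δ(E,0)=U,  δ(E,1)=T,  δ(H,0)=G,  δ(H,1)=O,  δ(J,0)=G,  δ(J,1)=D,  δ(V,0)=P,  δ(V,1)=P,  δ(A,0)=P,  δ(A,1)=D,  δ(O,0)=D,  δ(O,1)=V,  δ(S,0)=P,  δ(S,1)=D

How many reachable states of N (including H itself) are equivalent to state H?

Reachable states from the start: {A,D,G,H,O,P,S,U,V,Z}. Unreachable: {E,J,T} — drop them.
Start with accepting vs non-accepting: {A,O,P,S,U,Z} | {D,G,H,V}.
Refine {A,O,P,S,U,Z} on symbol 0: members go to different blocks, giving {O,P,U,Z} and {A,S}.
Split {O,P,U,Z} by δ(·,1) → {O,U,Z} and {P}.
On input 0, block {D,G,H,V} splits into {G,H} and {V} and {D}.
No further refinement is possible. Final partition (6 blocks): {O,U,Z} | {G,H} | {A,S} | {P} | {V} | {D}.
State H belongs to the block {G,H}, which has 2 states.

2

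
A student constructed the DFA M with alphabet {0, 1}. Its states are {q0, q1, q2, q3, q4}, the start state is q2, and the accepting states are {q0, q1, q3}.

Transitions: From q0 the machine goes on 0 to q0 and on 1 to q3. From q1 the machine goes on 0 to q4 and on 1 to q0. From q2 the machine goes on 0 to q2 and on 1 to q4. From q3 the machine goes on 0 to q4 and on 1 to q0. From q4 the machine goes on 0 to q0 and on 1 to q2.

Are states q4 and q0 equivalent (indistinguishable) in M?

States {q1} cannot be reached from the start state, so discard them.
Initial partition by acceptance: {q0,q3} | {q2,q4}.
Split {q0,q3} by δ(·,0) → {q0} and {q3}.
Split {q2,q4} by δ(·,0) → {q2} and {q4}.
The partition is now stable with 4 blocks: {q0} | {q2} | {q3} | {q4}.
q4 and q0 end up in different blocks, so they are distinguishable. For instance, the string 'ε' is accepted from only q0.

No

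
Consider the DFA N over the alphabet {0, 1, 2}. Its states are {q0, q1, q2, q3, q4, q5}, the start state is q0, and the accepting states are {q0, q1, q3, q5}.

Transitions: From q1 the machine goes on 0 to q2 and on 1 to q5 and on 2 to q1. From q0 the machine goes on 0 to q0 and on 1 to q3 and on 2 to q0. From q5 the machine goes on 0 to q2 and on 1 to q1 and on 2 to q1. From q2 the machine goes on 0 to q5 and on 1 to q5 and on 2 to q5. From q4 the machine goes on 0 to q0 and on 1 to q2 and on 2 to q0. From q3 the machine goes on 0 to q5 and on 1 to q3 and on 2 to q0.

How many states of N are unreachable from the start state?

BFS from q0 reaches {q0, q1, q2, q3, q5}; the 1 state(s) q4 are never visited.

1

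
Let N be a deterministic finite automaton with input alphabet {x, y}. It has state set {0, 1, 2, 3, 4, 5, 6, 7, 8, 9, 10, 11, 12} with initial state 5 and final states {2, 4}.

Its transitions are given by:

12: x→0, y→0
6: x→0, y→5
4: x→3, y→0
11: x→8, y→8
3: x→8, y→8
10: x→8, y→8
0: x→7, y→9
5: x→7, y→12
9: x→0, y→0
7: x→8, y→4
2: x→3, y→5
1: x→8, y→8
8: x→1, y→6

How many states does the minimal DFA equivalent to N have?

6

Reachable states from the start: {0,1,3,4,5,6,7,8,9,12}. Unreachable: {2,10,11} — drop them.
Initial partition by acceptance: {4} | {0,1,3,5,6,7,8,9,12}.
Refine {0,1,3,5,6,7,8,9,12} on symbol y: members go to different blocks, giving {0,1,3,5,6,8,9,12} and {7}.
Split {0,1,3,5,6,8,9,12} by δ(·,x) → {1,3,6,8,9,12} and {0,5}.
Refine {1,3,6,8,9,12} on symbol x: members go to different blocks, giving {1,3,8} and {6,9,12}.
Refine {1,3,8} on symbol y: members go to different blocks, giving {1,3} and {8}.
The partition is now stable with 6 blocks: {4} | {1,3} | {7} | {0,5} | {6,9,12} | {8}.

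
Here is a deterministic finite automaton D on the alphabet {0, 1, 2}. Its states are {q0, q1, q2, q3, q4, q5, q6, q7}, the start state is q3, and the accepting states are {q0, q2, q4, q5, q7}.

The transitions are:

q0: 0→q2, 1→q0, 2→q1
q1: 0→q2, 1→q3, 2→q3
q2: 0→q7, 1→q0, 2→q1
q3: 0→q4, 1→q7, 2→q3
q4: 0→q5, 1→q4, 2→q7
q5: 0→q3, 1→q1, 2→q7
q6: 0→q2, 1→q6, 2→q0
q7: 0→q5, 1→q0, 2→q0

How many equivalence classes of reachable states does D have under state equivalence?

7

Reachable states from the start: {q0,q1,q2,q3,q4,q5,q7}. Unreachable: {q6} — drop them.
P0 = {q0,q2,q4,q5,q7} | {q1,q3}.
Split {q0,q2,q4,q5,q7} by δ(·,0) → {q0,q2,q4,q7} and {q5}.
On input 0, block {q0,q2,q4,q7} splits into {q0,q2} and {q4,q7}.
On input 0, block {q0,q2} splits into {q0} and {q2}.
Split {q1,q3} by δ(·,0) → {q1} and {q3}.
On input 1, block {q4,q7} splits into {q4} and {q7}.
No further refinement is possible. Final partition (7 blocks): {q0} | {q1} | {q5} | {q4} | {q2} | {q3} | {q7}.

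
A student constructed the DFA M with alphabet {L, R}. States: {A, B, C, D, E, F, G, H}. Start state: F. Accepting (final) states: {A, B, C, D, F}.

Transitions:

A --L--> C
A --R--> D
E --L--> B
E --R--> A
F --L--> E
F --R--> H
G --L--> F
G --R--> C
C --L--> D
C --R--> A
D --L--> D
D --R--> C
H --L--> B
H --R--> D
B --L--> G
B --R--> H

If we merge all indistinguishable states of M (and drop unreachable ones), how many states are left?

All states are reachable from the start state.
Start with accepting vs non-accepting: {A,B,C,D,F} | {E,G,H}.
Split {A,B,C,D,F} by δ(·,L) → {A,C,D} and {B,F}.
No further refinement is possible. Final partition (3 blocks): {A,C,D} | {E,G,H} | {B,F}.

3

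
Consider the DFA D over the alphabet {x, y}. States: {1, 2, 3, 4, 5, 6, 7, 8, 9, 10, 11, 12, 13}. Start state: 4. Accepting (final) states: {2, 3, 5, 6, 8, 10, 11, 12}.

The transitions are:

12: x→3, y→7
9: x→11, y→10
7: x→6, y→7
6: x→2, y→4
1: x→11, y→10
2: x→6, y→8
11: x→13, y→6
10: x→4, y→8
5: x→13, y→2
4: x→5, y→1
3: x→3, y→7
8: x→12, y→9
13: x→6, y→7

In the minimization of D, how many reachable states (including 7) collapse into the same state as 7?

Initial partition by acceptance: {2,3,5,6,8,10,11,12} | {1,4,7,9,13}.
Split {2,3,5,6,8,10,11,12} by δ(·,x) → {2,3,6,8,12} and {5,10,11}.
On input y, block {2,3,6,8,12} splits into {3,6,8,12} and {2}.
On input x, block {3,6,8,12} splits into {3,8,12} and {6}.
On input x, block {1,4,7,9,13} splits into {1,4,9} and {7,13}.
Refine {3,8,12} on symbol y: members go to different blocks, giving {3,12} and {8}.
On input y, block {1,4,9} splits into {1,9} and {4}.
Split {5,10,11} by δ(·,x) → {5,11} and {10}.
On input y, block {5,11} splits into {5} and {11}.
The partition is now stable with 10 blocks: {3,12} | {1,9} | {5} | {2} | {6} | {7,13} | {8} | {4} | {10} | {11}.
The equivalence class containing 7 is {7,13}, of size 2.

2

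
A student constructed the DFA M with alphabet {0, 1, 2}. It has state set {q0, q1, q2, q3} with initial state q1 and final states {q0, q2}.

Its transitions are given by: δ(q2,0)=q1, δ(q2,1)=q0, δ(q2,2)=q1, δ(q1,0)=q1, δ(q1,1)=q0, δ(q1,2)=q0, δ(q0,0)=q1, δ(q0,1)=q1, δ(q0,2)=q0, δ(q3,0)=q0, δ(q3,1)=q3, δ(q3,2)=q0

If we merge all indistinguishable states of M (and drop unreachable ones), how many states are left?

2

Reachable states from the start: {q0,q1}. Unreachable: {q2,q3} — drop them.
Initial partition by acceptance: {q0} | {q1}.
No further refinement is possible. Final partition (2 blocks): {q0} | {q1}.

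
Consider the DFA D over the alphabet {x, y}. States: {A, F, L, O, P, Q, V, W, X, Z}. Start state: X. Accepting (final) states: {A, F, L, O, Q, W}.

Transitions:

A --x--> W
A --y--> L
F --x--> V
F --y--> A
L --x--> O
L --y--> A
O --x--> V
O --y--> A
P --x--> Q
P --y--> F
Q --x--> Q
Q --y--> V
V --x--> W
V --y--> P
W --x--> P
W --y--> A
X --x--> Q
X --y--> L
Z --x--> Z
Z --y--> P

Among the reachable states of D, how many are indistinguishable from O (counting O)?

2

States {Z} cannot be reached from the start state, so discard them.
Start with accepting vs non-accepting: {A,F,L,O,Q,W} | {P,V,X}.
On input x, block {A,F,L,O,Q,W} splits into {A,L,Q} and {F,O,W}.
On input x, block {A,L,Q} splits into {A,L} and {Q}.
Refine {P,V,X} on symbol x: members go to different blocks, giving {P,X} and {V}.
Split {P,X} by δ(·,y) → {X} and {P}.
Refine {F,O,W} on symbol x: members go to different blocks, giving {F,O} and {W}.
Split {A,L} by δ(·,x) → {L} and {A}.
The partition is now stable with 8 blocks: {L} | {X} | {F,O} | {Q} | {V} | {P} | {W} | {A}.
The equivalence class containing O is {F,O}, of size 2.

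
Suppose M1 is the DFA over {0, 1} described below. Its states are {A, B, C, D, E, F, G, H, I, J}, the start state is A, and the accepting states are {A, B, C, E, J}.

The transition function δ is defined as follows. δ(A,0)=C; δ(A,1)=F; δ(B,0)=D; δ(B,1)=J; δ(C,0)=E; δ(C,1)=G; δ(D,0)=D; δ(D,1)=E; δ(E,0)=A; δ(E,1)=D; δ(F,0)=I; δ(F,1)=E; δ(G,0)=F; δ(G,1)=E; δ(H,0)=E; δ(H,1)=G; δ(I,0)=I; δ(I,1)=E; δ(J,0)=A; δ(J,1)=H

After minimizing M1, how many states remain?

Reachable states from the start: {A,C,D,E,F,G,I}. Unreachable: {B,H,J} — drop them.
P0 = {A,C,E} | {D,F,G,I}.
Stable partition: {A,C,E} | {D,F,G,I} — 2 equivalence classes.

2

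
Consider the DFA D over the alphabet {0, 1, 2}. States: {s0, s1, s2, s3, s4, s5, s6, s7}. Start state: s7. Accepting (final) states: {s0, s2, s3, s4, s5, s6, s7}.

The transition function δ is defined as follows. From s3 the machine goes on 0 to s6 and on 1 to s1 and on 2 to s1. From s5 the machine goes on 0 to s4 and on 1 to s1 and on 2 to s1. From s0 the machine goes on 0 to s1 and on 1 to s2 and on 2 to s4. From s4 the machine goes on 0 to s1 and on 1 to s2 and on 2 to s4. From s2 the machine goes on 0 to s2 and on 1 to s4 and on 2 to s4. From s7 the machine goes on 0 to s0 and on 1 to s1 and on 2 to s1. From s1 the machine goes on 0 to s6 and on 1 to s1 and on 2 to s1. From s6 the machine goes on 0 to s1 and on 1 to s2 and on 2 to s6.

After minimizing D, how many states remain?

4

First remove the unreachable states {s3,s5}; 6 states remain.
Start with accepting vs non-accepting: {s0,s2,s4,s6,s7} | {s1}.
Refine {s0,s2,s4,s6,s7} on symbol 0: members go to different blocks, giving {s0,s4,s6} and {s2,s7}.
Refine {s2,s7} on symbol 0: members go to different blocks, giving {s2} and {s7}.
The partition is now stable with 4 blocks: {s0,s4,s6} | {s1} | {s2} | {s7}.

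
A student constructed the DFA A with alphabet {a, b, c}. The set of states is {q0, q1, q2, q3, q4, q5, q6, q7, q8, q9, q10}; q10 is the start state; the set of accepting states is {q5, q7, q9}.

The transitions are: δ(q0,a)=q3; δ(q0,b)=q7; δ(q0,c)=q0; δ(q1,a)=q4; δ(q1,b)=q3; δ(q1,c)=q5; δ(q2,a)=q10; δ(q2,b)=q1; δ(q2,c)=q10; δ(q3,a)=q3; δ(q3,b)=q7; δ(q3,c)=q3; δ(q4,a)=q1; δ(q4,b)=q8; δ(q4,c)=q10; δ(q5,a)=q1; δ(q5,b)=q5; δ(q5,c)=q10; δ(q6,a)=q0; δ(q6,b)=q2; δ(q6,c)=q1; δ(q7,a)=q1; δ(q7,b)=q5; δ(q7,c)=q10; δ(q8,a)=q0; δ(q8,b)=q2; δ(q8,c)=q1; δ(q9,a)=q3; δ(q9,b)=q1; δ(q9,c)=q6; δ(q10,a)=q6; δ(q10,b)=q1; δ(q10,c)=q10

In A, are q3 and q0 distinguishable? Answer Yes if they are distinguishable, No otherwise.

No

First remove the unreachable states {q9}; 10 states remain.
Initial partition by acceptance: {q5,q7} | {q0,q1,q2,q3,q4,q6,q8,q10}.
Refine {q0,q1,q2,q3,q4,q6,q8,q10} on symbol b: members go to different blocks, giving {q1,q2,q4,q6,q8,q10} and {q0,q3}.
Split {q1,q2,q4,q6,q8,q10} by δ(·,a) → {q1,q2,q4,q10} and {q6,q8}.
On input a, block {q1,q2,q4,q10} splits into {q1,q2,q4} and {q10}.
Refine {q1,q2,q4} on symbol a: members go to different blocks, giving {q1,q4} and {q2}.
Refine {q1,q4} on symbol b: members go to different blocks, giving {q1} and {q4}.
The partition is now stable with 7 blocks: {q5,q7} | {q1} | {q0,q3} | {q6,q8} | {q10} | {q2} | {q4}.
q3 and q0 lie in the same block of the stable partition, so they are equivalent — no string distinguishes them.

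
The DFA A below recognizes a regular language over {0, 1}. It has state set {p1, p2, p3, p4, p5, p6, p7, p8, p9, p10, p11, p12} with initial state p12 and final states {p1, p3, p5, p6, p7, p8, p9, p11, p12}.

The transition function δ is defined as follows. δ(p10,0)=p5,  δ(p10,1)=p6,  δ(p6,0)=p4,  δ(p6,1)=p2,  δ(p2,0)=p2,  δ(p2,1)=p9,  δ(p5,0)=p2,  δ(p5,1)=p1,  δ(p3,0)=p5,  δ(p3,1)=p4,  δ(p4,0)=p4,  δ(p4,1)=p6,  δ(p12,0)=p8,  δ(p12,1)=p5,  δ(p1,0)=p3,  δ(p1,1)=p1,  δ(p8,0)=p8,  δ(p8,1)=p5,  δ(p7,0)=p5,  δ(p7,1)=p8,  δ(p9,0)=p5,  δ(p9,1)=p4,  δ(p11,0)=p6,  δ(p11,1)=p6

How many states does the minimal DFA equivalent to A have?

7

States {p7,p10,p11} cannot be reached from the start state, so discard them.
P0 = {p1,p3,p5,p6,p8,p9,p12} | {p2,p4}.
On input 0, block {p1,p3,p5,p6,p8,p9,p12} splits into {p1,p3,p8,p9,p12} and {p5,p6}.
Refine {p1,p3,p8,p9,p12} on symbol 0: members go to different blocks, giving {p1,p8,p12} and {p3,p9}.
Split {p1,p8,p12} by δ(·,0) → {p8,p12} and {p1}.
Split {p2,p4} by δ(·,1) → {p2} and {p4}.
Split {p5,p6} by δ(·,0) → {p5} and {p6}.
No further refinement is possible. Final partition (7 blocks): {p8,p12} | {p2} | {p5} | {p3,p9} | {p1} | {p4} | {p6}.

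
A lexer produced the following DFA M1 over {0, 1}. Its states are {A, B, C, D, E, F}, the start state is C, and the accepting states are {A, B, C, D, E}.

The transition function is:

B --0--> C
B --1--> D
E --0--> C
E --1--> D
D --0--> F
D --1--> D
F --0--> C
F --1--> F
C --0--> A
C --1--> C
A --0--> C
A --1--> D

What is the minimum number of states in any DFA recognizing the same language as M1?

4

First remove the unreachable states {B,E}; 4 states remain.
P0 = {A,C,D} | {F}.
Split {A,C,D} by δ(·,0) → {A,C} and {D}.
Split {A,C} by δ(·,1) → {A} and {C}.
Stable partition: {A} | {F} | {D} | {C} — 4 equivalence classes.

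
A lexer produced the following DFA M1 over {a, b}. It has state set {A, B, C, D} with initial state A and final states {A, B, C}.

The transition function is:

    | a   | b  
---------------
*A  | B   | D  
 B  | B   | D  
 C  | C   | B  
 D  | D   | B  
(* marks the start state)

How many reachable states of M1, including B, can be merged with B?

2

States {C} cannot be reached from the start state, so discard them.
Start with accepting vs non-accepting: {A,B} | {D}.
The partition is now stable with 2 blocks: {A,B} | {D}.
The equivalence class containing B is {A,B}, of size 2.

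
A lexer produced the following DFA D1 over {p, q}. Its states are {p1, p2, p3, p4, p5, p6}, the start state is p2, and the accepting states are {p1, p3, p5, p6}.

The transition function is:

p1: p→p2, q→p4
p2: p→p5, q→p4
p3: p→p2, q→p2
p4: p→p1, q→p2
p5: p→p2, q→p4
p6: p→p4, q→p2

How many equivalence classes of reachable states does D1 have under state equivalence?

2

Reachable states from the start: {p1,p2,p4,p5}. Unreachable: {p3,p6} — drop them.
Initial partition by acceptance: {p1,p5} | {p2,p4}.
The partition is now stable with 2 blocks: {p1,p5} | {p2,p4}.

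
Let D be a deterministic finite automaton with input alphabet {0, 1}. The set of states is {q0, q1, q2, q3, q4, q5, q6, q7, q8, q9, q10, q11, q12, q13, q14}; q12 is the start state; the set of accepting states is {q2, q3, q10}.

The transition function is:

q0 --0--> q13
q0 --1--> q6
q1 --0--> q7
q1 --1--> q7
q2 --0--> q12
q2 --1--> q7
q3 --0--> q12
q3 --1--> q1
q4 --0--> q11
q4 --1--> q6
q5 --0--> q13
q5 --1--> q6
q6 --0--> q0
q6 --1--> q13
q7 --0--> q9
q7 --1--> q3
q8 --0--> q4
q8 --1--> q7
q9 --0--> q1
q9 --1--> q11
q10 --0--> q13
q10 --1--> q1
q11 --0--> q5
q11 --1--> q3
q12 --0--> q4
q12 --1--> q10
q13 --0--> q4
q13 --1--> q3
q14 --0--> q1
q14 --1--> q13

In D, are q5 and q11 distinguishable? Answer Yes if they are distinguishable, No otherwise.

Yes

Reachable states from the start: {q0,q1,q3,q4,q5,q6,q7,q9,q10,q11,q12,q13}. Unreachable: {q2,q8,q14} — drop them.
P0 = {q3,q10} | {q0,q1,q4,q5,q6,q7,q9,q11,q12,q13}.
On input 1, block {q0,q1,q4,q5,q6,q7,q9,q11,q12,q13} splits into {q0,q1,q4,q5,q6,q9} and {q7,q11,q12,q13}.
Refine {q0,q1,q4,q5,q6,q9} on symbol 0: members go to different blocks, giving {q0,q1,q4,q5} and {q6,q9}.
On input 1, block {q0,q1,q4,q5} splits into {q0,q4,q5} and {q1}.
Refine {q7,q11,q12,q13} on symbol 0: members go to different blocks, giving {q11,q12,q13} and {q7}.
On input 0, block {q6,q9} splits into {q6} and {q9}.
The partition is now stable with 7 blocks: {q3,q10} | {q0,q4,q5} | {q11,q12,q13} | {q6} | {q1} | {q7} | {q9}.
q5 and q11 end up in different blocks, so they are distinguishable. For instance, the string '1' is accepted from only q11.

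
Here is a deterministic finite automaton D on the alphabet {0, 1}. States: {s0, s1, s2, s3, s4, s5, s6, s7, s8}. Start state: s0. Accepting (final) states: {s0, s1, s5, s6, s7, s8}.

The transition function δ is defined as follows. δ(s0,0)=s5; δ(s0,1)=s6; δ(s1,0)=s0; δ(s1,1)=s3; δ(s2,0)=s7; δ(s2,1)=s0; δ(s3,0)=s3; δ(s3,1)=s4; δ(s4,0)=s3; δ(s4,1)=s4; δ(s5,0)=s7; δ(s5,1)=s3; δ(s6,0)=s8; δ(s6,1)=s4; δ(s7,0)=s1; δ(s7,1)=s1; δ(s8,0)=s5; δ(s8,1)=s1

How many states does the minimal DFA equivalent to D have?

First remove the unreachable states {s2}; 8 states remain.
Initial partition by acceptance: {s0,s1,s5,s6,s7,s8} | {s3,s4}.
Split {s0,s1,s5,s6,s7,s8} by δ(·,1) → {s0,s7,s8} and {s1,s5,s6}.
No further refinement is possible. Final partition (3 blocks): {s0,s7,s8} | {s3,s4} | {s1,s5,s6}.

3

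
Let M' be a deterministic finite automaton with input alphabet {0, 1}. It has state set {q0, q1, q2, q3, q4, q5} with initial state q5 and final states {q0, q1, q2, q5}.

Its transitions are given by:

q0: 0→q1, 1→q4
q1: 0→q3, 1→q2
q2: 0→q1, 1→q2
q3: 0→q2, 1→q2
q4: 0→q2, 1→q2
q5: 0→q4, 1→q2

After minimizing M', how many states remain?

States {q0} cannot be reached from the start state, so discard them.
Initial partition by acceptance: {q1,q2,q5} | {q3,q4}.
On input 0, block {q1,q2,q5} splits into {q1,q5} and {q2}.
Stable partition: {q1,q5} | {q3,q4} | {q2} — 3 equivalence classes.

3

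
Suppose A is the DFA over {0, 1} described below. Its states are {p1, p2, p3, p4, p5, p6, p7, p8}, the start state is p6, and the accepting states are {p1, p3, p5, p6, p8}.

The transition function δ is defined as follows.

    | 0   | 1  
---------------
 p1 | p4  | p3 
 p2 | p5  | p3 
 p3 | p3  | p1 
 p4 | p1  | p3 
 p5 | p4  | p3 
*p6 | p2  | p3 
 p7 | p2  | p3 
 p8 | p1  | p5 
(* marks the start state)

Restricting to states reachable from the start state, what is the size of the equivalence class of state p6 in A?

3

Reachable states from the start: {p1,p2,p3,p4,p5,p6}. Unreachable: {p7,p8} — drop them.
Start with accepting vs non-accepting: {p1,p3,p5,p6} | {p2,p4}.
Split {p1,p3,p5,p6} by δ(·,0) → {p1,p5,p6} and {p3}.
No further refinement is possible. Final partition (3 blocks): {p1,p5,p6} | {p2,p4} | {p3}.
The equivalence class containing p6 is {p1,p5,p6}, of size 3.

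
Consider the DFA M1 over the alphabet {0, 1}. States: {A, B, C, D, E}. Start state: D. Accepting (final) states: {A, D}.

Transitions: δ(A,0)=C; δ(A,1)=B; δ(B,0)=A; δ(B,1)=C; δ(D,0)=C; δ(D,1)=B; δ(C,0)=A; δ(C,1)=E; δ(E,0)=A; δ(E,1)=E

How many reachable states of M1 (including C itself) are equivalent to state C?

P0 = {A,D} | {B,C,E}.
No further refinement is possible. Final partition (2 blocks): {A,D} | {B,C,E}.
State C belongs to the block {B,C,E}, which has 3 states.

3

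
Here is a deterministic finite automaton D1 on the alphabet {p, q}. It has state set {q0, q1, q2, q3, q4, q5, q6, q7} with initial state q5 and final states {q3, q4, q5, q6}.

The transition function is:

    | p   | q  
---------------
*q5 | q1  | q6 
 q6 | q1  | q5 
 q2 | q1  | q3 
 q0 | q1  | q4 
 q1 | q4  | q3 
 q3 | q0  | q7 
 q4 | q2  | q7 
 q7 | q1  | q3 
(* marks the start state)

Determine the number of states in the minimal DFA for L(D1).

4

Every state is reachable, so we keep all 8.
Initial partition by acceptance: {q3,q4,q5,q6} | {q0,q1,q2,q7}.
Split {q3,q4,q5,q6} by δ(·,q) → {q3,q4} and {q5,q6}.
On input p, block {q0,q1,q2,q7} splits into {q0,q2,q7} and {q1}.
Stable partition: {q3,q4} | {q0,q2,q7} | {q5,q6} | {q1} — 4 equivalence classes.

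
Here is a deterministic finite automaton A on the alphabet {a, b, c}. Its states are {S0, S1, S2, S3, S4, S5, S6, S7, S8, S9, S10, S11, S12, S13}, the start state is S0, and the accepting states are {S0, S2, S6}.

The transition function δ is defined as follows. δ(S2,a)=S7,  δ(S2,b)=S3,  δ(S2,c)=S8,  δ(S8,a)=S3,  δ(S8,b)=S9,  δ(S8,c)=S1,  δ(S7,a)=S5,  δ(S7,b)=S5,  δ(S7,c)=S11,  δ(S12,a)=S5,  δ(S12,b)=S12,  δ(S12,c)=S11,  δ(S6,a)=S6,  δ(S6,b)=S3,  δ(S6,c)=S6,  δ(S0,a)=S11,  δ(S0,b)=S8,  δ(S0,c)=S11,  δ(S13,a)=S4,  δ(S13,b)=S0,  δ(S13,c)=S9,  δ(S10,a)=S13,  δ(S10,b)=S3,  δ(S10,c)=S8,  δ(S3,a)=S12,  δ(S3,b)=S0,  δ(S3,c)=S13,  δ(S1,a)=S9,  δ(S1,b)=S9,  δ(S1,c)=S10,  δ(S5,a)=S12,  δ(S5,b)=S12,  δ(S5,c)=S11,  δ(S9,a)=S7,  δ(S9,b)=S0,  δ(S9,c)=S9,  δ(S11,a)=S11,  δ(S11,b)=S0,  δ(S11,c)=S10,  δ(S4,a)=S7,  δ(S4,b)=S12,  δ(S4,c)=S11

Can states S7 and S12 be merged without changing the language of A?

Yes

States {S2,S6} cannot be reached from the start state, so discard them.
Start with accepting vs non-accepting: {S0} | {S1,S3,S4,S5,S7,S8,S9,S10,S11,S12,S13}.
On input b, block {S1,S3,S4,S5,S7,S8,S9,S10,S11,S12,S13} splits into {S1,S4,S5,S7,S8,S10,S12} and {S3,S9,S11,S13}.
Refine {S1,S4,S5,S7,S8,S10,S12} on symbol a: members go to different blocks, giving {S4,S5,S7,S12} and {S1,S8,S10}.
Refine {S3,S9,S11,S13} on symbol a: members go to different blocks, giving {S3,S9,S13} and {S11}.
Stable partition: {S0} | {S4,S5,S7,S12} | {S3,S9,S13} | {S1,S8,S10} | {S11} — 5 equivalence classes.
S7 and S12 lie in the same block of the stable partition, so they are equivalent — no string distinguishes them.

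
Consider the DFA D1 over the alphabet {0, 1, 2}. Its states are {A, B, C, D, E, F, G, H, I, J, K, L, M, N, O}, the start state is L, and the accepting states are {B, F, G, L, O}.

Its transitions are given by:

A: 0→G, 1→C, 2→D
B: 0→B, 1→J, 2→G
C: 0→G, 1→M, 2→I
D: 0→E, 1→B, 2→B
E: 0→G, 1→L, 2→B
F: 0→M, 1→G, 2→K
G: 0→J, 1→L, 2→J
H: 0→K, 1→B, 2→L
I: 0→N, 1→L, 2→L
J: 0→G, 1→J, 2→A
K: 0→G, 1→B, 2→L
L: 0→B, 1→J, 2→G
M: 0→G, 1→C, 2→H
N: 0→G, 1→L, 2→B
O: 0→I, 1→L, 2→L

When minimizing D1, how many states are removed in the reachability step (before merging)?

Starting at L and following transitions, the reachable set is {A, B, C, D, E, G, H, I, J, K, L, M, N}. That leaves F, O unreachable — 2 in total.

2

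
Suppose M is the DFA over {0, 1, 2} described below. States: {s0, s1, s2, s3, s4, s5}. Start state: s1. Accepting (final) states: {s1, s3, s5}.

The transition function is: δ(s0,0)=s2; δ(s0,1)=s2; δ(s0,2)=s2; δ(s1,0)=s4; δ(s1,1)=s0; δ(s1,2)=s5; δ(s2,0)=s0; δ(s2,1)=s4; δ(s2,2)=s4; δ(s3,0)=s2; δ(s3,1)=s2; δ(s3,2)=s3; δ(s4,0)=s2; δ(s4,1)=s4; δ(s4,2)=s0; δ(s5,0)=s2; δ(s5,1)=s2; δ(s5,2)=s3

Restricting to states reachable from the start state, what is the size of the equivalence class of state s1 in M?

All states are reachable from the start state.
Initial partition by acceptance: {s1,s3,s5} | {s0,s2,s4}.
The partition is now stable with 2 blocks: {s1,s3,s5} | {s0,s2,s4}.
State s1 belongs to the block {s1,s3,s5}, which has 3 states.

3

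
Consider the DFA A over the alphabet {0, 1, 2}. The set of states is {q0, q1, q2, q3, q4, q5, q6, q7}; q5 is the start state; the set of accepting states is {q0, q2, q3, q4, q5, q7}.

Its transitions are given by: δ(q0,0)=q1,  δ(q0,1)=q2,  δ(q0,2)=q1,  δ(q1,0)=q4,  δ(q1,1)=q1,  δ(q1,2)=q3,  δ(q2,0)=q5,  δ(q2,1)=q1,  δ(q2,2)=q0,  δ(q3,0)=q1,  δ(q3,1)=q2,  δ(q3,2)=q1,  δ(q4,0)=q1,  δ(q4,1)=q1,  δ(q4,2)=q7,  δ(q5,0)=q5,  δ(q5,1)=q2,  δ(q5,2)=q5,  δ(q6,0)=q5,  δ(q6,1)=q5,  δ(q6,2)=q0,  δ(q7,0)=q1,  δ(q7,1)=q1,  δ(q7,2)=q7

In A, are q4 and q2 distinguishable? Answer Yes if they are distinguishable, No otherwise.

Reachable states from the start: {q0,q1,q2,q3,q4,q5,q7}. Unreachable: {q6} — drop them.
Start with accepting vs non-accepting: {q0,q2,q3,q4,q5,q7} | {q1}.
Refine {q0,q2,q3,q4,q5,q7} on symbol 0: members go to different blocks, giving {q0,q3,q4,q7} and {q2,q5}.
Refine {q0,q3,q4,q7} on symbol 1: members go to different blocks, giving {q0,q3} and {q4,q7}.
On input 1, block {q2,q5} splits into {q2} and {q5}.
Stable partition: {q0,q3} | {q1} | {q2} | {q4,q7} | {q5} — 5 equivalence classes.
q4 and q2 end up in different blocks, so they are distinguishable. For instance, the string '0' is accepted from only q2.

Yes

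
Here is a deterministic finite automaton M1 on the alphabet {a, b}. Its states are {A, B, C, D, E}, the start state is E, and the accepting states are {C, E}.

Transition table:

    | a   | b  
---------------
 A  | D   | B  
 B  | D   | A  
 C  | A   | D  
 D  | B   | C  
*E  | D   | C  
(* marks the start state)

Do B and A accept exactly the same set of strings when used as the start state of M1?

Yes

Every state is reachable, so we keep all 5.
Initial partition by acceptance: {C,E} | {A,B,D}.
Refine {C,E} on symbol b: members go to different blocks, giving {C} and {E}.
Refine {A,B,D} on symbol b: members go to different blocks, giving {A,B} and {D}.
No further refinement is possible. Final partition (4 blocks): {C} | {A,B} | {E} | {D}.
B and A lie in the same block of the stable partition, so they are equivalent — no string distinguishes them.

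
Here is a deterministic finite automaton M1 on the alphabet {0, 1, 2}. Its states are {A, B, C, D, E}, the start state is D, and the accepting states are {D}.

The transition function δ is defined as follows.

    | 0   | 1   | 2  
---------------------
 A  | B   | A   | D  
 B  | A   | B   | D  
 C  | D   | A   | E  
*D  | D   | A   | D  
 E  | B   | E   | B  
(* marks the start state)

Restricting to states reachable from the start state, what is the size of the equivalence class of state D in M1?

1

First remove the unreachable states {C,E}; 3 states remain.
P0 = {D} | {A,B}.
No further refinement is possible. Final partition (2 blocks): {D} | {A,B}.
State D belongs to the block {D}, which has 1 states.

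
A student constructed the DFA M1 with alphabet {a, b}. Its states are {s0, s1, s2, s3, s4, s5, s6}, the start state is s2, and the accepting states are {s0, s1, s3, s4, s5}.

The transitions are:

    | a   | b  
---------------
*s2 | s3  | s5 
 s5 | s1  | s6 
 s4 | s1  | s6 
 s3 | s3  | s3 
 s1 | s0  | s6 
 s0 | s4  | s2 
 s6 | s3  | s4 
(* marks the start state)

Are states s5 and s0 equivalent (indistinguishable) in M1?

Yes

Every state is reachable, so we keep all 7.
P0 = {s0,s1,s3,s4,s5} | {s2,s6}.
Split {s0,s1,s3,s4,s5} by δ(·,b) → {s0,s1,s4,s5} and {s3}.
Stable partition: {s0,s1,s4,s5} | {s2,s6} | {s3} — 3 equivalence classes.
s5 and s0 lie in the same block of the stable partition, so they are equivalent — no string distinguishes them.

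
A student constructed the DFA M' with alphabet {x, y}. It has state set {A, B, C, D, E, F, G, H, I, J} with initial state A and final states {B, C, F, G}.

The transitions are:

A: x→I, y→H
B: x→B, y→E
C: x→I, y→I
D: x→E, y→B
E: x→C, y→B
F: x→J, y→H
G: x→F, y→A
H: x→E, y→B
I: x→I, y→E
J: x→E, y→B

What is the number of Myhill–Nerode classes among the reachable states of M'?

Reachable states from the start: {A,B,C,E,H,I}. Unreachable: {D,F,G,J} — drop them.
P0 = {B,C} | {A,E,H,I}.
On input x, block {B,C} splits into {B} and {C}.
On input x, block {A,E,H,I} splits into {A,H,I} and {E}.
Split {A,H,I} by δ(·,x) → {A,I} and {H}.
Refine {A,I} on symbol y: members go to different blocks, giving {A} and {I}.
The partition is now stable with 6 blocks: {B} | {A} | {C} | {E} | {H} | {I}.

6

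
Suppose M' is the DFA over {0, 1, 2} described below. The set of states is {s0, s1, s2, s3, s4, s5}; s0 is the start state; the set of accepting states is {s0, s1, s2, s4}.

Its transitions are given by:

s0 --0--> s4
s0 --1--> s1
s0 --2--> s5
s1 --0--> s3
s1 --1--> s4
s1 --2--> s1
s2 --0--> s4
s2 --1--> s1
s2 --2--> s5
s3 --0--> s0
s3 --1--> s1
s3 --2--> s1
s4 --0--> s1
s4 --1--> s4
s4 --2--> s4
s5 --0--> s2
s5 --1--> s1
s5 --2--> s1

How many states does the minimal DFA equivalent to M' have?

4

Initial partition by acceptance: {s0,s1,s2,s4} | {s3,s5}.
Refine {s0,s1,s2,s4} on symbol 0: members go to different blocks, giving {s0,s2,s4} and {s1}.
Refine {s0,s2,s4} on symbol 0: members go to different blocks, giving {s0,s2} and {s4}.
No further refinement is possible. Final partition (4 blocks): {s0,s2} | {s3,s5} | {s1} | {s4}.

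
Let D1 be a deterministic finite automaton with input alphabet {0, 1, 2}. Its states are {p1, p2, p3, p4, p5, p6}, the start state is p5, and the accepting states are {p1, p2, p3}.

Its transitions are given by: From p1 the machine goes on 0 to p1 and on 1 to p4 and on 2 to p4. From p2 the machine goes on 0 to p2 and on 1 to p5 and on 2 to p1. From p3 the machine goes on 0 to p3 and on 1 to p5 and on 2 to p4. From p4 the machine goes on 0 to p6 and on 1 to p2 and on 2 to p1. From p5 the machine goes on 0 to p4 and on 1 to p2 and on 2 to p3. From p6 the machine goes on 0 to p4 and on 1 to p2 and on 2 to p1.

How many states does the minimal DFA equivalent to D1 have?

3

Every state is reachable, so we keep all 6.
Start with accepting vs non-accepting: {p1,p2,p3} | {p4,p5,p6}.
Split {p1,p2,p3} by δ(·,2) → {p1,p3} and {p2}.
No further refinement is possible. Final partition (3 blocks): {p1,p3} | {p4,p5,p6} | {p2}.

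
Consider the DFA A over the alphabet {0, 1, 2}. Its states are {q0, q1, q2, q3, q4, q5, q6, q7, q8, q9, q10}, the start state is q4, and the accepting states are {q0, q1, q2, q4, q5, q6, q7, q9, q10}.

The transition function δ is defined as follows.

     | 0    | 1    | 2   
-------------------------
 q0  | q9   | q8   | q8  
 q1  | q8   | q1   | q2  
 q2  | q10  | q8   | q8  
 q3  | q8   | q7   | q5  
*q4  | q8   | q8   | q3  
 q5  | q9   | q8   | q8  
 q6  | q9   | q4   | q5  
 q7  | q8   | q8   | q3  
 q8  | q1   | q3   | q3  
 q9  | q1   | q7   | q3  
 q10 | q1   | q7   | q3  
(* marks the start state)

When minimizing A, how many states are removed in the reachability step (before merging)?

No path from q4 leads to q0, q6; the other 9 states are all reachable.

2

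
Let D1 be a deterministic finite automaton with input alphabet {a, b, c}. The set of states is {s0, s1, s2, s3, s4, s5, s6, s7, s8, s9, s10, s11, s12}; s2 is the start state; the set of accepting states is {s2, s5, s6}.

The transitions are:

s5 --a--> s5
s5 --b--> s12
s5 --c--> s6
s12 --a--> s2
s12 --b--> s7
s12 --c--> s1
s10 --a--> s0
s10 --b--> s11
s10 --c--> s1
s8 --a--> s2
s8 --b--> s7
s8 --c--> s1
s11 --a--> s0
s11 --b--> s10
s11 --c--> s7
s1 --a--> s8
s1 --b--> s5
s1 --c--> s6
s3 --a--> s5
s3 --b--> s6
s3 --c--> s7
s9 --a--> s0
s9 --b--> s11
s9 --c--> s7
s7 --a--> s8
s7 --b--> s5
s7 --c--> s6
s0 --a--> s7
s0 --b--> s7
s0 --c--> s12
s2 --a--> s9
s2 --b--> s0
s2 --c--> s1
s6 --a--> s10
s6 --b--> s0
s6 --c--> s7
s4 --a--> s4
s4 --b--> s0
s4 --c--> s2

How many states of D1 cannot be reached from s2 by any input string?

Starting at s2 and following transitions, the reachable set is {s0, s1, s2, s5, s6, s7, s8, s9, s10, s11, s12}. That leaves s3, s4 unreachable — 2 in total.

2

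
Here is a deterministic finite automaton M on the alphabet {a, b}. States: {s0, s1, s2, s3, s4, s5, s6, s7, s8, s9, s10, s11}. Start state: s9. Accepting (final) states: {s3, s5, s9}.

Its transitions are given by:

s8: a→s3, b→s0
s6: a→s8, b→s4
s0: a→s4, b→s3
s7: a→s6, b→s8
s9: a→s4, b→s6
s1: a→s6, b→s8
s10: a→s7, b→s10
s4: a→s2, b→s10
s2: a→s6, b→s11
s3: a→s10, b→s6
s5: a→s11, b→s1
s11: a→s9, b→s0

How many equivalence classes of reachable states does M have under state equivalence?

6

First remove the unreachable states {s1,s5}; 10 states remain.
Start with accepting vs non-accepting: {s3,s9} | {s0,s2,s4,s6,s7,s8,s10,s11}.
Split {s0,s2,s4,s6,s7,s8,s10,s11} by δ(·,a) → {s0,s2,s4,s6,s7,s10} and {s8,s11}.
On input a, block {s0,s2,s4,s6,s7,s10} splits into {s0,s2,s4,s7,s10} and {s6}.
Refine {s0,s2,s4,s7,s10} on symbol a: members go to different blocks, giving {s0,s4,s10} and {s2,s7}.
On input a, block {s0,s4,s10} splits into {s4,s10} and {s0}.
The partition is now stable with 6 blocks: {s3,s9} | {s4,s10} | {s8,s11} | {s6} | {s2,s7} | {s0}.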